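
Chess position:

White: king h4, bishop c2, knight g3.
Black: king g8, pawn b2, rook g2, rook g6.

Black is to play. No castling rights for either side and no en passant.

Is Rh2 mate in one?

After Rh2: white king on h4; in check: yes, from the black rook on h2.
King squares — g3: own knight; h3: attacked by Rh2; g4: attacked by Rg6; g5: attacked by Rg6; h5: attacked by Rh2.
White has no legal moves → checkmate.

yes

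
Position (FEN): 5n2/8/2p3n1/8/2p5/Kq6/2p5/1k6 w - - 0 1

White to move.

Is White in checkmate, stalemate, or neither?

White to move; white king on a3.
In check: yes, from the black queen on b3.
King squares — a2: attacked by Kb1; b2: attacked by Kb1; b3: attacked by Pc4; a4: attacked by Qb3; b4: attacked by Qb3.
Legal moves for White: none.
In check with no legal moves → checkmate.

checkmate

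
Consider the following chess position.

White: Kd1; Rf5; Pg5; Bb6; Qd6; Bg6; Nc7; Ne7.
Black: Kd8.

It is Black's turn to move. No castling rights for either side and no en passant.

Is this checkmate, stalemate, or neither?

Black to move; black king on d8.
In check: yes, from the white queen on d6.
King squares — c7: attacked by Bb6; d7: attacked by Qd6; e7: attacked by Qd6; c8: attacked by Ne7; e8: attacked by Bg6.
Legal moves for Black: none.
In check with no legal moves → checkmate.

checkmate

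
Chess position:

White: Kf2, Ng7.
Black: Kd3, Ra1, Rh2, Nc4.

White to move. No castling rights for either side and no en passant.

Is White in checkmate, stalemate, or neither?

White to move; white king on f2.
In check: yes, from the black rook on h2.
King squares — e1: attacked by Ra1; f1: attacked by Ra1; g1: attacked by Ra1; e2: attacked by Rh2; g2: attacked by Rh2; e3: attacked by Kd3; f3: available; g3: available.
Legal moves for White: Kg3, Kf3.
White is in check but has 2 legal moves → neither.

neither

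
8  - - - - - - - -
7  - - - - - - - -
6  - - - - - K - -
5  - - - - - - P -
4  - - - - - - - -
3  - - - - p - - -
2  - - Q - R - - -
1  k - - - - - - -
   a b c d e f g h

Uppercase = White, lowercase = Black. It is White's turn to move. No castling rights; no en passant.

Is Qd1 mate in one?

After Qd1: black king on a1; in check: yes, from the white queen on d1.
King squares — b1: attacked by Qd1; a2: attacked by Re2; b2: attacked by Re2.
Black has no legal moves → checkmate.

yes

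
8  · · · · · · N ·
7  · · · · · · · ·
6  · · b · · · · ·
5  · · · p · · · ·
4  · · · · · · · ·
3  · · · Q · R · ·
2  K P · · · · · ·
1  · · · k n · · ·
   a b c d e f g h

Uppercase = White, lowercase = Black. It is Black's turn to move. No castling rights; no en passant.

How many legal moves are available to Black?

2

Black to move; king on d1.
In check: yes, from the white queen on d3.
Legal moves: Kc1, Nxd3.
Count: 2.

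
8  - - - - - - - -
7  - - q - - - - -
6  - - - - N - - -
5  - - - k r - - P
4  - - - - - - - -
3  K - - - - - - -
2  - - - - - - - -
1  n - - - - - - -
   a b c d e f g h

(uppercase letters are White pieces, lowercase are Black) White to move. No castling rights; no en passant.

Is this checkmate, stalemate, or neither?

White to move; white king on a3.
In check: no.
Legal moves for White: Nf8, Nd8, Ng7, Nxc7+, Ng5, Nc5, Nf4+, Nd4, Kb4, Ka4, Kb2, Ka2, h6.
White has 13 legal moves and is not in check → neither.

neither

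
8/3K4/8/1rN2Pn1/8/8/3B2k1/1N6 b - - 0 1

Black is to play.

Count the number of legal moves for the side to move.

23

Black to move; king on g2.
In check: no.
Legal moves: Nh7, Nf7, Ne6, Ne4, Nh3, Nf3, Rb8, Rb7+, Rb6, Rxc5, Ra5, Rb4, Rb3, Rb2, Rxb1, Kh3, Kg3, Kf3, Kh2, Kf2, Kh1, Kg1, Kf1.
Count: 23.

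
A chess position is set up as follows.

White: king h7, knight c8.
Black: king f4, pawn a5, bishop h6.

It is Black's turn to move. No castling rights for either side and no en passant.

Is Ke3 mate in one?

no

After Ke3: white king on h7; in check: no.
White is not in check, so this cannot be checkmate.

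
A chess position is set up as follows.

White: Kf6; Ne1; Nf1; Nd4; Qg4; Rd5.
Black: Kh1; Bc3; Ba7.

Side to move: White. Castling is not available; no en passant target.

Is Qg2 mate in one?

yes

After Qg2: black king on h1; in check: yes, from the white queen on g2.
King squares — g1: attacked by Qg2; g2: attacked by Ne1; h2: attacked by Nf1.
Black has no legal moves → checkmate.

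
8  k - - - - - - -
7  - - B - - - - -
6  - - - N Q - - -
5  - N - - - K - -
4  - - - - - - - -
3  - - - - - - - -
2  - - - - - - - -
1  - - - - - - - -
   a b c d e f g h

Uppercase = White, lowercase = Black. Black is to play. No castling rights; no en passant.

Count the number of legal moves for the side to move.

Black to move; king on a8.
In check: no.
Legal moves: none.
Count: 0.

0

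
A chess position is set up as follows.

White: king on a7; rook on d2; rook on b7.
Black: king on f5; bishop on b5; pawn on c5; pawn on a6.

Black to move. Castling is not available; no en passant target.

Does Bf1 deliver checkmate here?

After Bf1: white king on a7; in check: no.
White is not in check, so this cannot be checkmate.

no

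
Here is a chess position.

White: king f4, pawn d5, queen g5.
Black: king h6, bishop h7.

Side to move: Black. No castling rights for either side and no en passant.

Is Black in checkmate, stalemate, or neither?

Black to move; black king on h6.
In check: yes, from the white queen on g5.
King squares — g5: attacked by Kf4; h5: attacked by Qg5; g6: attacked by Qg5; g7: attacked by Qg5; h7: own bishop.
Legal moves for Black: none.
In check with no legal moves → checkmate.

checkmate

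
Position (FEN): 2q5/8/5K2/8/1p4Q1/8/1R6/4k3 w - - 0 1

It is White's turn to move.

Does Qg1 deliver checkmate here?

After Qg1: black king on e1; in check: yes, from the white queen on g1.
King squares — d1: attacked by Qg1; f1: attacked by Qg1; d2: attacked by Rb2; e2: attacked by Rb2; f2: attacked by Qg1.
Black has no legal moves → checkmate.

yes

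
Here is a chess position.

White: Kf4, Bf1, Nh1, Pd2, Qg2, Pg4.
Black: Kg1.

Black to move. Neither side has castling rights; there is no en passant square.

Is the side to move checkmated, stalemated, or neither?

checkmate

Black to move; black king on g1.
In check: yes, from the white queen on g2.
King squares — f1: attacked by Qg2; h1: attacked by Qg2; f2: attacked by Nh1; g2: attacked by Bf1; h2: attacked by Qg2.
Legal moves for Black: none.
In check with no legal moves → checkmate.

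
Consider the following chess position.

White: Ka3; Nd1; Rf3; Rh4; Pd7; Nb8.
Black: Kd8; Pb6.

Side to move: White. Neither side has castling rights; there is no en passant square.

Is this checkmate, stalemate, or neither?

White to move; white king on a3.
In check: no.
Legal moves for White include: Nc6+, Na6, Rh8+, Rh7, Rh6, Rh5, Rg4, Rhf4, Re4, Rd4, Rc4, Rb4, Ra4, Rhh3, Rh2, Rh1, Rf8+, Rf7, ... (list truncated; more exist).
White has legal moves and is not in check → neither.

neither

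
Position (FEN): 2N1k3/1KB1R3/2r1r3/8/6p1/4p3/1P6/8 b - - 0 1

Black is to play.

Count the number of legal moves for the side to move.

Black to move; king on e8.
In check: yes, from the white rook on e7.
Legal moves: Kf8, Rxe7.
Count: 2.

2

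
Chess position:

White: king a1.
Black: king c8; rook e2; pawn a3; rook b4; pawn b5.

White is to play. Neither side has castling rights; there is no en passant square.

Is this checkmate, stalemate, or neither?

stalemate

White to move; white king on a1.
In check: no.
King squares — b1: attacked by Rb4; a2: attacked by Re2; b2: attacked by Re2.
Legal moves for White: none.
Not in check and no legal moves → stalemate.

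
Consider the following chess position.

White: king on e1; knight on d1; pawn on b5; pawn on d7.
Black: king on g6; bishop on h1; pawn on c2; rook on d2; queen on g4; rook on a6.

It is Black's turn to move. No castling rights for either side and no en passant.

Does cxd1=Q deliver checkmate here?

yes

After cxd1=Q: white king on e1; in check: yes, from the black queen on d1.
King squares — d1: attacked by Rd2; f1: attacked by Qd1; d2: attacked by Qd1; e2: attacked by Qd1; f2: attacked by Rd2.
White has no legal moves → checkmate.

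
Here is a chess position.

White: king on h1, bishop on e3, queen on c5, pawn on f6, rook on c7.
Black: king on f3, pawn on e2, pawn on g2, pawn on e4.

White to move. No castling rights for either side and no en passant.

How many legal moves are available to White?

White to move; king on h1.
In check: yes, from the black pawn on g2.
Legal moves: Kh2, Kg1.
Count: 2.

2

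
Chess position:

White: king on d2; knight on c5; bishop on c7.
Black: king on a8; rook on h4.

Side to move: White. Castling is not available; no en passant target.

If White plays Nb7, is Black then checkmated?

After Nb7: black king on a8; in check: no.
Black is not in check, so this cannot be checkmate.

no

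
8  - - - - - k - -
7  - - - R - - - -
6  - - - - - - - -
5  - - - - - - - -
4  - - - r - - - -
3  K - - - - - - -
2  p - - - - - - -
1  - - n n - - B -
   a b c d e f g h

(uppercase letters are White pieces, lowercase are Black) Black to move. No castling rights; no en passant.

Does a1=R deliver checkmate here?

After a1=R: white king on a3; in check: yes, from the black rook on a1.
King squares — a2: attacked by Ra1; b2: attacked by Nd1; b3: attacked by Nc1; a4: attacked by Ra1; b4: attacked by Rd4.
White has no legal moves → checkmate.

yes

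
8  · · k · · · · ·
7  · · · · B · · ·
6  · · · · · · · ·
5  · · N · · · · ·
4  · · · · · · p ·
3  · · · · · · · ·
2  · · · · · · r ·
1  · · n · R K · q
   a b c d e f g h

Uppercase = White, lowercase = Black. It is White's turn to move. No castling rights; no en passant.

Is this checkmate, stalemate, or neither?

White to move; white king on f1.
In check: yes, from the black queen on h1.
King squares — e1: own rook; g1: attacked by Qh1; e2: attacked by Nc1; f2: attacked by Rg2; g2: attacked by Qh1.
Legal moves for White: none.
In check with no legal moves → checkmate.

checkmate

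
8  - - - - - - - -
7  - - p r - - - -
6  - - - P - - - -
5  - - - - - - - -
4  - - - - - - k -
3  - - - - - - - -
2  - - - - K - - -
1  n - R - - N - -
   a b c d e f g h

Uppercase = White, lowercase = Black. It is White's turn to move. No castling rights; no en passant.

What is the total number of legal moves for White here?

White to move; king on e2.
In check: no.
Legal moves: Ke3, Kd3, Kf2, Kd2, Ke1, Kd1, Ng3, Ne3+, Nh2+, Nd2, Rxc7, Rc6, Rc5, Rc4+, Rc3, Rc2, Re1, Rd1, Rb1, Rxa1, dxc7.
Count: 21.

21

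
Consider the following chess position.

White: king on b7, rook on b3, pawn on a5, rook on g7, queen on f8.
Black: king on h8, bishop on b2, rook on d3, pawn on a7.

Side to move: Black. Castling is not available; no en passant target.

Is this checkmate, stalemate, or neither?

Black to move; black king on h8.
In check: yes, from the white queen on f8.
King squares — g7: attacked by Qf8; h7: attacked by Rg7; g8: attacked by Rg7.
Legal moves for Black: none.
In check with no legal moves → checkmate.

checkmate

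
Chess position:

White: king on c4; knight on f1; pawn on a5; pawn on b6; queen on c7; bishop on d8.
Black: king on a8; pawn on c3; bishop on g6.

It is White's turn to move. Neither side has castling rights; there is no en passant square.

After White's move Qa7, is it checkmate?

yes

After Qa7: black king on a8; in check: yes, from the white queen on a7.
King squares — a7: attacked by Pb6; b7: attacked by Qa7; b8: attacked by Qa7.
Black has no legal moves → checkmate.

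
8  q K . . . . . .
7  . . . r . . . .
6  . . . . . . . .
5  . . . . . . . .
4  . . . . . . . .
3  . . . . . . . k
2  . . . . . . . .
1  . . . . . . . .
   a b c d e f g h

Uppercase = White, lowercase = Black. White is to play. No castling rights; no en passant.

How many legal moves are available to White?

1

White to move; king on b8.
In check: yes, from the black queen on a8.
Legal moves: Kxa8.
Count: 1.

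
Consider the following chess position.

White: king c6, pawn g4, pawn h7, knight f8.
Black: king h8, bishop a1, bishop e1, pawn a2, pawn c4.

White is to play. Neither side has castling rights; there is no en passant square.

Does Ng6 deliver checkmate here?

no

After Ng6: black king on h8; in check: yes, from the white knight on g6.
Black has 2 legal replies: Kxh7, Kg7.
In check but a legal move exists → not checkmate.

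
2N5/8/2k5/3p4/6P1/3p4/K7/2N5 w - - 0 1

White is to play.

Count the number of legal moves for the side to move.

White to move; king on a2.
In check: no.
Legal moves: Ne7+, Na7+, Nd6, Nb6, Kb3, Ka3, Kb2, Kb1, Ka1, Nxd3, Nb3, Ne2, g5.
Count: 13.

13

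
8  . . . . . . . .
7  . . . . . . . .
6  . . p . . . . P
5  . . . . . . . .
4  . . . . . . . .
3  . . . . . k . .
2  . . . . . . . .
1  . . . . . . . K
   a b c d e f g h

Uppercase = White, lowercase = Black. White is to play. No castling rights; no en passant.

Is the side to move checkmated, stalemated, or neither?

White to move; white king on h1.
In check: no.
Legal moves for White: Kh2, Kg1, h7.
White has 3 legal moves and is not in check → neither.

neither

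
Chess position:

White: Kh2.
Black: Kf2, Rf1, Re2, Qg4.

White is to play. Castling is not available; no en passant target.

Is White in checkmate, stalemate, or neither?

stalemate

White to move; white king on h2.
In check: no.
King squares — g1: attacked by Rf1; h1: attacked by Rf1; g2: attacked by Kf2; g3: attacked by Kf2; h3: attacked by Qg4.
Legal moves for White: none.
Not in check and no legal moves → stalemate.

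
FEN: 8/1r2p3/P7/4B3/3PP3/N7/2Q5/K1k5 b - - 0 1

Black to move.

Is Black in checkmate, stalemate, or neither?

checkmate

Black to move; black king on c1.
In check: yes, from the white queen on c2.
King squares — b1: attacked by Ka1; d1: attacked by Qc2; b2: attacked by Ka1; c2: attacked by Na3; d2: attacked by Qc2.
Legal moves for Black: none.
In check with no legal moves → checkmate.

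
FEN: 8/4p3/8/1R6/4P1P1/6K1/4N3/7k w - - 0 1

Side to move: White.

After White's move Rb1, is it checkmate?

yes

After Rb1: black king on h1; in check: yes, from the white rook on b1.
King squares — g1: attacked by Rb1; g2: attacked by Kg3; h2: attacked by Kg3.
Black has no legal moves → checkmate.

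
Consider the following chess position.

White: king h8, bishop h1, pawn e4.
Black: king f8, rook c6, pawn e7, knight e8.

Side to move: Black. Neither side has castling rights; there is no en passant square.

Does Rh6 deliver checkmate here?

yes

After Rh6: white king on h8; in check: yes, from the black rook on h6.
King squares — g7: attacked by Ne8; h7: attacked by Rh6; g8: attacked by Kf8.
White has no legal moves → checkmate.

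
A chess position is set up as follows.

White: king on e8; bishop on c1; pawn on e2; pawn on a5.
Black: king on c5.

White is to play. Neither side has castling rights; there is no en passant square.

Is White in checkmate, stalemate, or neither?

White to move; white king on e8.
In check: no.
Legal moves for White: Kf8, Kd8, Kf7, Ke7, Kd7, Bh6, Bg5, Bf4, Be3+, Ba3+, Bd2, Bb2, a6, e3, e4.
White has 15 legal moves and is not in check → neither.

neither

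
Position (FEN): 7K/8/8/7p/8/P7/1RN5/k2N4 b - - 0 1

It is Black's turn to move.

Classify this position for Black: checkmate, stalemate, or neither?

Black to move; black king on a1.
In check: yes, from the white knight on c2.
King squares — b1: attacked by Rb2; a2: attacked by Rb2; b2: attacked by Nd1.
Legal moves for Black: none.
In check with no legal moves → checkmate.

checkmate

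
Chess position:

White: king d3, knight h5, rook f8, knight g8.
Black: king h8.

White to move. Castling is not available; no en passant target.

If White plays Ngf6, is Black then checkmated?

yes

After Ngf6: black king on h8; in check: yes, from the white rook on f8.
King squares — g7: attacked by Nh5; h7: attacked by Nf6; g8: attacked by Nf6.
Black has no legal moves → checkmate.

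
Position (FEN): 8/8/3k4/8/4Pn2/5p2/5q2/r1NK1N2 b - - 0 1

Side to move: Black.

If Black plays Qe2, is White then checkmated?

yes

After Qe2: white king on d1; in check: yes, from the black queen on e2.
King squares — c1: own knight; e1: attacked by Qe2; c2: attacked by Qe2; d2: attacked by Qe2; e2: attacked by Pf3.
White has no legal moves → checkmate.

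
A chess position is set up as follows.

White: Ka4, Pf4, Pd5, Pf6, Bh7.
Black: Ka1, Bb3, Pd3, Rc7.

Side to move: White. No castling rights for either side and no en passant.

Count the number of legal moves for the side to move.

White to move; king on a4.
In check: yes, from the black bishop on b3.
Legal moves: Kb5, Ka5, Kb4, Kxb3, Ka3.
Count: 5.

5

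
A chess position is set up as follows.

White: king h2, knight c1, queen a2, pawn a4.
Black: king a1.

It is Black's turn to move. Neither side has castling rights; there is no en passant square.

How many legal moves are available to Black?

Black to move; king on a1.
In check: yes, from the white queen on a2.
Legal moves: none.
Count: 0.

0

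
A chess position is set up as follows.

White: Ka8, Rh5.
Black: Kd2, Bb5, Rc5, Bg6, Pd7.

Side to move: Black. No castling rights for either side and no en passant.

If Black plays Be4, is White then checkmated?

After Be4: white king on a8; in check: yes, from the black bishop on e4.
White has 3 legal replies: Kb8, Ka7, Rd5+.
In check but a legal move exists → not checkmate.

no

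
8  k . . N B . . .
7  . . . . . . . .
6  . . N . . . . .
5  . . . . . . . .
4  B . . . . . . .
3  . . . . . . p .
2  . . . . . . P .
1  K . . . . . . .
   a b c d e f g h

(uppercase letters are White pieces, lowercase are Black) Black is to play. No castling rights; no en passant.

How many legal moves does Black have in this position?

0

Black to move; king on a8.
In check: no.
Legal moves: none.
Count: 0.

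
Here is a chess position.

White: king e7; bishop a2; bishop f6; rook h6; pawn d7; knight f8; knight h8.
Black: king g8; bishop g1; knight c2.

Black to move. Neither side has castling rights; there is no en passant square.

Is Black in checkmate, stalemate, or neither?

Black to move; black king on g8.
In check: yes, from the white bishop on a2.
King squares — f7: attacked by Ba2; g7: attacked by Bf6; h7: attacked by Rh6; f8: attacked by Ke7; h8: attacked by Bf6.
Legal moves for Black: none.
In check with no legal moves → checkmate.

checkmate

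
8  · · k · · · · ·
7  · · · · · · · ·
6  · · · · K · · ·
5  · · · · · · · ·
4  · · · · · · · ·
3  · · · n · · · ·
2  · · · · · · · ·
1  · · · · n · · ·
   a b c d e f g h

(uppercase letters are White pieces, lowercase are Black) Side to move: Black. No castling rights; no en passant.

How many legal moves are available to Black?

Black to move; king on c8.
In check: no.
Legal moves: Kd8, Kb8, Kc7, Kb7, Ne5, Nc5+, Nf4+, Nb4, Nf2, Nb2, Nc1, Nf3, Ng2, Nc2.
Count: 14.

14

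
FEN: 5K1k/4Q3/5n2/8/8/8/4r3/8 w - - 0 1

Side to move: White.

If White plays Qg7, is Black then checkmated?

After Qg7: black king on h8; in check: yes, from the white queen on g7.
King squares — g7: attacked by Kf8; h7: attacked by Qg7; g8: attacked by Qg7.
Black has no legal moves → checkmate.

yes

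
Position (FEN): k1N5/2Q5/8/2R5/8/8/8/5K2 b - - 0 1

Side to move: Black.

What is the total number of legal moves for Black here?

0

Black to move; king on a8.
In check: no.
Legal moves: none.
Count: 0.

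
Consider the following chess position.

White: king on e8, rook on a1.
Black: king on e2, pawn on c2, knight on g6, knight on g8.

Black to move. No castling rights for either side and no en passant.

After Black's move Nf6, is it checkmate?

no

After Nf6: white king on e8; in check: yes, from the black knight on f6.
White has 2 legal replies: Kd8, Kf7.
In check but a legal move exists → not checkmate.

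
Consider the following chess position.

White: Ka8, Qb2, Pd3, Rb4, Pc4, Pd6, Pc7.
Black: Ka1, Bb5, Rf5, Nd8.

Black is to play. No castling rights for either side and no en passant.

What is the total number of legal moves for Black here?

Black to move; king on a1.
In check: yes, from the white queen on b2.
Legal moves: none.
Count: 0.

0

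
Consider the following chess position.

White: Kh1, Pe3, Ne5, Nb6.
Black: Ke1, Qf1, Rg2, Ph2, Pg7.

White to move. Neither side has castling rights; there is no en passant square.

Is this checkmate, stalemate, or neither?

White to move; white king on h1.
In check: yes, from the black queen on f1.
King squares — g1: attacked by Qf1; g2: attacked by Qf1; h2: attacked by Rg2.
Legal moves for White: none.
In check with no legal moves → checkmate.

checkmate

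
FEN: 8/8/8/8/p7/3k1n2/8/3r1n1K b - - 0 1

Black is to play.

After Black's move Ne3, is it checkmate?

yes

After Ne3: white king on h1; in check: yes, from the black rook on d1.
King squares — g1: attacked by Rd1; g2: attacked by Ne3; h2: attacked by Nf3.
White has no legal moves → checkmate.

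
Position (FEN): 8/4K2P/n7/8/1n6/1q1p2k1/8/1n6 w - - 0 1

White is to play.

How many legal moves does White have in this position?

10

White to move; king on e7.
In check: no.
Legal moves: Kf8, Ke8, Kd8, Kd7, Kf6, Kd6, h8=Q, h8=R, h8=B, h8=N.
Count: 10.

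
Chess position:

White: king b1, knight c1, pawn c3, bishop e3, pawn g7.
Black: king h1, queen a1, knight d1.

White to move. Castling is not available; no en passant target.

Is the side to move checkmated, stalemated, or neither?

neither

White to move; white king on b1.
In check: yes, from the black queen on a1.
Legal moves for White: Kc2, Kxa1.
White is in check but has 2 legal moves → neither.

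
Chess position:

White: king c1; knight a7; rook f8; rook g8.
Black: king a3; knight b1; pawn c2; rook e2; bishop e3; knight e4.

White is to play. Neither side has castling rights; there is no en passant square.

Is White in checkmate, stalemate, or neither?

checkmate

White to move; white king on c1.
In check: yes, from the black bishop on e3.
King squares — b1: attacked by Pc2; d1: attacked by Pc2; b2: attacked by Ka3; c2: attacked by Re2; d2: attacked by Nb1.
Legal moves for White: none.
In check with no legal moves → checkmate.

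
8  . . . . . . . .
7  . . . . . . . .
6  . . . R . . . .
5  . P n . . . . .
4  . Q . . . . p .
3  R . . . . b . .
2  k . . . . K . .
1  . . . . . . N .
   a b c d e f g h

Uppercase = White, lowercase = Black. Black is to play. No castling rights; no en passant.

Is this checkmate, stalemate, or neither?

checkmate

Black to move; black king on a2.
In check: yes, from the white rook on a3.
King squares — a1: attacked by Ra3; b1: attacked by Qb4; b2: attacked by Qb4; a3: attacked by Qb4; b3: attacked by Ra3.
Legal moves for Black: none.
In check with no legal moves → checkmate.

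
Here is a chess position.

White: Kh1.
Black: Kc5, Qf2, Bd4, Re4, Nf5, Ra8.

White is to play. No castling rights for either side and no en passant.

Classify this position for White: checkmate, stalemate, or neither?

stalemate

White to move; white king on h1.
In check: no.
King squares — g1: attacked by Qf2; g2: attacked by Qf2; h2: attacked by Qf2.
Legal moves for White: none.
Not in check and no legal moves → stalemate.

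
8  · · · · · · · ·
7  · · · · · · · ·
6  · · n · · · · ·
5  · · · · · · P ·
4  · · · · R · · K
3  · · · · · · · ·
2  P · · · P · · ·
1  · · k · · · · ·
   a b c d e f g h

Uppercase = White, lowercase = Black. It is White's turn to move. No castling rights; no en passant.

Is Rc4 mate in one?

After Rc4: black king on c1; in check: yes, from the white rook on c4.
Black has 4 legal replies: Kd2, Kb2, Kd1, Kb1.
In check but a legal move exists → not checkmate.

no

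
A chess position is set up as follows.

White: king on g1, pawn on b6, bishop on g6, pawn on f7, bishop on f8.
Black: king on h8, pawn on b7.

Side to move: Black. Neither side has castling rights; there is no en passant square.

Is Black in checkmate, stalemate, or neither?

stalemate

Black to move; black king on h8.
In check: no.
King squares — g7: attacked by Bf8; h7: attacked by Bg6; g8: attacked by Pf7.
Legal moves for Black: none.
Not in check and no legal moves → stalemate.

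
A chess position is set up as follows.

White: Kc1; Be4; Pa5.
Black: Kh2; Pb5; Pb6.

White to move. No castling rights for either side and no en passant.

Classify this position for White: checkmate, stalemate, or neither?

neither

White to move; white king on c1.
In check: no.
Legal moves for White include: Ba8, Bh7, Bb7, Bg6, Bc6, Bf5, Bd5, Bf3, Bd3, Bg2, Bc2, Bh1, Bb1, Kd2, Kc2, Kb2, Kd1, Kb1, ... (list truncated; more exist).
White has legal moves and is not in check → neither.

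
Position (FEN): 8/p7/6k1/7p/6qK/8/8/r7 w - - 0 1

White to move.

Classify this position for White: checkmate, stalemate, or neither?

checkmate

White to move; white king on h4.
In check: yes, from the black queen on g4.
King squares — g3: attacked by Qg4; h3: attacked by Qg4; g4: attacked by Ph5; g5: attacked by Qg4; h5: attacked by Qg4.
Legal moves for White: none.
In check with no legal moves → checkmate.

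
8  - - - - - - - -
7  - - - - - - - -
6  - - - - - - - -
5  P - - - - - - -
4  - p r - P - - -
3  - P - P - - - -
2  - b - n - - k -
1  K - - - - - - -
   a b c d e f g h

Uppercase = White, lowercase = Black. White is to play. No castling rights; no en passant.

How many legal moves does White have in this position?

2

White to move; king on a1.
In check: yes, from the black bishop on b2.
Legal moves: Kxb2, Ka2.
Count: 2.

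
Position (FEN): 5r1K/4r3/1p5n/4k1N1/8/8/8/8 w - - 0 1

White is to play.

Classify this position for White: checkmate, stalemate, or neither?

checkmate

White to move; white king on h8.
In check: yes, from the black rook on f8.
King squares — g7: attacked by Re7; h7: attacked by Re7; g8: attacked by Nh6.
Legal moves for White: none.
In check with no legal moves → checkmate.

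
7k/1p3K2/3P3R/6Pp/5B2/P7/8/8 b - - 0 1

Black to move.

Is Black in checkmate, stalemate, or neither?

checkmate

Black to move; black king on h8.
In check: yes, from the white rook on h6.
King squares — g7: attacked by Kf7; h7: attacked by Rh6; g8: attacked by Kf7.
Legal moves for Black: none.
In check with no legal moves → checkmate.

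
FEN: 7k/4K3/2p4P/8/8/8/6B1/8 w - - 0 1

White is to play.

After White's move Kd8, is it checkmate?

After Kd8: black king on h8; in check: no.
Black is not in check, so this cannot be checkmate.

no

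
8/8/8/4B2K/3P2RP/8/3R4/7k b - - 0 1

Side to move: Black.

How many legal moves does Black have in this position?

Black to move; king on h1.
In check: no.
Legal moves: none.
Count: 0.

0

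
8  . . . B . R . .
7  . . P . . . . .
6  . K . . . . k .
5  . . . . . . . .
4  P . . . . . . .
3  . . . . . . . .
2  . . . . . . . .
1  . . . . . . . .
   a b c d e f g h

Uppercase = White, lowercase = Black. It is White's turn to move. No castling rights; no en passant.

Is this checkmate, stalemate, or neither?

White to move; white king on b6.
In check: no.
Legal moves for White include: Rh8, Rg8+, Re8, Rf7, Rf6+, Rf5, Rf4, Rf3, Rf2, Rf1, Be7, Bf6, Bg5, Bh4, Kb7, Ka7, Kc6, Ka6, ... (list truncated; more exist).
White has legal moves and is not in check → neither.

neither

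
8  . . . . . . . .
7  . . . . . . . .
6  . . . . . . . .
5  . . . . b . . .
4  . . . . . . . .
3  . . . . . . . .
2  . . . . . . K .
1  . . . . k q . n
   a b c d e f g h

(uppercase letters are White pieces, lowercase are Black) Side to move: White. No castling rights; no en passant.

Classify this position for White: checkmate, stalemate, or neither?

checkmate

White to move; white king on g2.
In check: yes, from the black queen on f1.
King squares — f1: attacked by Ke1; g1: attacked by Qf1; h1: attacked by Qf1; f2: attacked by Ke1; h2: attacked by Be5; f3: attacked by Qf1; g3: attacked by Nh1; h3: attacked by Qf1.
Legal moves for White: none.
In check with no legal moves → checkmate.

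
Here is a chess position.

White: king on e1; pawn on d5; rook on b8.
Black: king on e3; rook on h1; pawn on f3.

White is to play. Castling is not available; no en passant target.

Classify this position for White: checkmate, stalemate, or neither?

checkmate

White to move; white king on e1.
In check: yes, from the black rook on h1.
King squares — d1: attacked by Rh1; f1: attacked by Rh1; d2: attacked by Ke3; e2: attacked by Ke3; f2: attacked by Ke3.
Legal moves for White: none.
In check with no legal moves → checkmate.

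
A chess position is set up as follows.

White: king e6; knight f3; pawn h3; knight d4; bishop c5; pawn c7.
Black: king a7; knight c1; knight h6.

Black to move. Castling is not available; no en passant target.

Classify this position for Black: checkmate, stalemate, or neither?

neither

Black to move; black king on a7.
In check: yes, from the white bishop on c5.
King squares — a6: available; b6: attacked by Bc5; b7: available; a8: available; b8: attacked by Pc7.
Legal moves for Black: Ka8, Kb7, Ka6.
Black is in check but has 3 legal moves → neither.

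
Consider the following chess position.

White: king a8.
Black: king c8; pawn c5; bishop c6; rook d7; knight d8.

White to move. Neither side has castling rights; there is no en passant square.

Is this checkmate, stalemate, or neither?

White to move; white king on a8.
In check: yes, from the black bishop on c6.
King squares — a7: attacked by Rd7; b7: attacked by Bc6; b8: attacked by Kc8.
Legal moves for White: none.
In check with no legal moves → checkmate.

checkmate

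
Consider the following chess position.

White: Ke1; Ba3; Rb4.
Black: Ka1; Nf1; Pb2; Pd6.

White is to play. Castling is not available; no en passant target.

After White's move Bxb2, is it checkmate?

After Bxb2: black king on a1; in check: yes, from the white bishop on b2.
Black has 2 legal replies: Ka2, Kb1.
In check but a legal move exists → not checkmate.

no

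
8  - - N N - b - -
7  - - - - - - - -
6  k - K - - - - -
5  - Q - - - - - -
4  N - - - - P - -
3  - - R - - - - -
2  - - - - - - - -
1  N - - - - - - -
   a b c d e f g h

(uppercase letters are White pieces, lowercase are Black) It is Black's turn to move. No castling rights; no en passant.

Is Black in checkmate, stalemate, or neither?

Black to move; black king on a6.
In check: yes, from the white queen on b5.
King squares — a5: attacked by Qb5; b5: attacked by Kc6; b6: attacked by Na4; a7: attacked by Nc8; b7: attacked by Qb5.
Legal moves for Black: none.
In check with no legal moves → checkmate.

checkmate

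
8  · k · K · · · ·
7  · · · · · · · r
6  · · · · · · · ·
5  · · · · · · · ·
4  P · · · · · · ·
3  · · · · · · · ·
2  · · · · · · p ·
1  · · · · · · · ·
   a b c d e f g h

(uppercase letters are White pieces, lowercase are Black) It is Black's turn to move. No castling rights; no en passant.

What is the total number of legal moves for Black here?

21

Black to move; king on b8.
In check: no.
Legal moves: Ka8, Kb7, Ka7, Rh8+, Rg7, Rf7, Re7, Rd7+, Rc7, Rb7, Ra7, Rh6, Rh5, Rh4, Rh3, Rh2, Rh1, g1=Q, g1=R, g1=B, g1=N.
Count: 21.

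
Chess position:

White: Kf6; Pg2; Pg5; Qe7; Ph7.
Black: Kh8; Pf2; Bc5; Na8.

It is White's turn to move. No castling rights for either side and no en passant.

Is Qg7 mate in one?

After Qg7: black king on h8; in check: yes, from the white queen on g7.
King squares — g7: attacked by Kf6; h7: attacked by Qg7; g8: attacked by Qg7.
Black has no legal moves → checkmate.

yes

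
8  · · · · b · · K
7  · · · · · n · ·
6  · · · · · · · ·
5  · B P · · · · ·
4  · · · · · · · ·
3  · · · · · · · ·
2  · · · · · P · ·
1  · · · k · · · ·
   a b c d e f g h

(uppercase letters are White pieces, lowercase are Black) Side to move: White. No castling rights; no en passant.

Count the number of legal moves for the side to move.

White to move; king on h8.
In check: yes, from the black knight on f7.
Legal moves: Kg8, Kh7, Kg7.
Count: 3.

3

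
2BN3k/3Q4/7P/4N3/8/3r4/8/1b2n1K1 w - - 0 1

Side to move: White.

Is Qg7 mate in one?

yes

After Qg7: black king on h8; in check: yes, from the white queen on g7.
King squares — g7: attacked by Ph6; h7: attacked by Qg7; g8: attacked by Qg7.
Black has no legal moves → checkmate.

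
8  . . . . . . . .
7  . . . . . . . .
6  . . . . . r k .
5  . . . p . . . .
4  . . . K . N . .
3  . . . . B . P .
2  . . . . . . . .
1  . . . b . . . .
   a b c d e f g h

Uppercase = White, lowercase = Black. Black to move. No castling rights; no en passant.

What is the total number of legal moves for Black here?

Black to move; king on g6.
In check: yes, from the white knight on f4.
Legal moves: Kh7, Kg7, Kf7, Kh6, Kg5, Kf5, Rxf4+.
Count: 7.

7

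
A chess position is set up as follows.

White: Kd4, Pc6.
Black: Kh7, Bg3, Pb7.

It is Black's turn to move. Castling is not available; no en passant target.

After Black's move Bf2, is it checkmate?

After Bf2: white king on d4; in check: yes, from the black bishop on f2.
White has 6 legal replies: Ke5, Kd5, Ke4, Kc4, Kd3, Kc3.
In check but a legal move exists → not checkmate.

no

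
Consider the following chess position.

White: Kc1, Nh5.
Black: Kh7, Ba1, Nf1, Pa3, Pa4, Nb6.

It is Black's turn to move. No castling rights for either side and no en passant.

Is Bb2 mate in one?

no

After Bb2: white king on c1; in check: yes, from the black bishop on b2.
White has 3 legal replies: Kc2, Kd1, Kb1.
In check but a legal move exists → not checkmate.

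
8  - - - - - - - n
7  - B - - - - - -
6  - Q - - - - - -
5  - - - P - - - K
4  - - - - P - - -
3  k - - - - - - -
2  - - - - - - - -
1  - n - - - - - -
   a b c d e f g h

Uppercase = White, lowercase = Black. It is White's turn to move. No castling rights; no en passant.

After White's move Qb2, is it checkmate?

After Qb2: black king on a3; in check: yes, from the white queen on b2.
Black has 2 legal replies: Ka4, Kxb2.
In check but a legal move exists → not checkmate.

no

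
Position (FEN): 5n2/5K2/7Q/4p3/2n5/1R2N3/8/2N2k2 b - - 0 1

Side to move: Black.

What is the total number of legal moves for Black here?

4

Black to move; king on f1.
In check: yes, from the white knight on e3.
Legal moves: Kf2, Kg1, Ke1, Nxe3.
Count: 4.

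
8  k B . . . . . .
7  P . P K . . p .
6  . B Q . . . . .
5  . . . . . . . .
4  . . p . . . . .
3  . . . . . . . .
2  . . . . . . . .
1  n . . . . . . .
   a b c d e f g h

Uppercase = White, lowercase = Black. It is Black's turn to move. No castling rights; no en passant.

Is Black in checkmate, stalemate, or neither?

Black to move; black king on a8.
In check: yes, from the white queen on c6.
King squares — a7: attacked by Bb6; b7: attacked by Qc6; b8: attacked by Pa7.
Legal moves for Black: none.
In check with no legal moves → checkmate.

checkmate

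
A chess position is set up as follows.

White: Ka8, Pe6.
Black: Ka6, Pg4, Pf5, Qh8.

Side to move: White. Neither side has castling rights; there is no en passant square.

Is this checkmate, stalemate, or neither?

White to move; white king on a8.
In check: yes, from the black queen on h8.
King squares — a7: attacked by Ka6; b7: attacked by Ka6; b8: attacked by Qh8.
Legal moves for White: none.
In check with no legal moves → checkmate.

checkmate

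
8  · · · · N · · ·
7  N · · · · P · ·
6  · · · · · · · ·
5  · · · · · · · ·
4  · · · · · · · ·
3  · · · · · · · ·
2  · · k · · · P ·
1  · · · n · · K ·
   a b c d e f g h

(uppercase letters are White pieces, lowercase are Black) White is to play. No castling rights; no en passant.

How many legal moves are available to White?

White to move; king on g1.
In check: no.
Legal moves: Ng7, Nc7, Nf6, Nd6, Nc8, Nc6, Nb5, Kh2, Kh1, Kf1, f8=Q, f8=R, f8=B, f8=N, g3, g4.
Count: 16.

16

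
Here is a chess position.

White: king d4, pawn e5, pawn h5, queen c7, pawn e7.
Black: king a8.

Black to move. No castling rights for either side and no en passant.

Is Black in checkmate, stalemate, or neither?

stalemate

Black to move; black king on a8.
In check: no.
King squares — a7: attacked by Qc7; b7: attacked by Qc7; b8: attacked by Qc7.
Legal moves for Black: none.
Not in check and no legal moves → stalemate.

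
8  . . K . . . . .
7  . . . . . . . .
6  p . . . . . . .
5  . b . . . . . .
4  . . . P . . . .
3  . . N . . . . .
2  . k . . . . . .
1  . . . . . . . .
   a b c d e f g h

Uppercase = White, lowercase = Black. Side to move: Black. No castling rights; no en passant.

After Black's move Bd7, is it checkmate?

After Bd7: white king on c8; in check: yes, from the black bishop on d7.
White has 5 legal replies: Kd8, Kb8, Kxd7, Kc7, Kb7.
In check but a legal move exists → not checkmate.

no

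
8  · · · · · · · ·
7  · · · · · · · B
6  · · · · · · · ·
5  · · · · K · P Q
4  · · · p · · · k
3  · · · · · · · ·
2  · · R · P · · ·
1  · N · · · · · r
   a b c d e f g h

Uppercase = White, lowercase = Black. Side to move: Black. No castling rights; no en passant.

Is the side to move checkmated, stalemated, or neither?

neither

Black to move; black king on h4.
In check: yes, from the white queen on h5.
Legal moves for Black: Kxh5, Kg3.
Black is in check but has 2 legal moves → neither.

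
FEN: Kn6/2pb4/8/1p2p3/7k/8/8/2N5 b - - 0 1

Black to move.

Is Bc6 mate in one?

no

After Bc6: white king on a8; in check: yes, from the black bishop on c6.
White has 2 legal replies: Kxb8, Ka7.
In check but a legal move exists → not checkmate.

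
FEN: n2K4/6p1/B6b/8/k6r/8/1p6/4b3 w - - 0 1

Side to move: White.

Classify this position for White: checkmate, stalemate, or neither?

White to move; white king on d8.
In check: no.
Legal moves for White: Ke8, Kc8, Ke7, Kd7, Bc8, Bb7, Bb5+, Bc4, Bd3, Be2, Bf1.
White has 11 legal moves and is not in check → neither.

neither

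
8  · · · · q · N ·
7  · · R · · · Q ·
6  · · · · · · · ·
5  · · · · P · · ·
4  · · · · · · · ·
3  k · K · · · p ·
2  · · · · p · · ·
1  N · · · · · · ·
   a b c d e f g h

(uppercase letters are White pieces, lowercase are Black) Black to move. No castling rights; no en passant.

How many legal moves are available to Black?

23

Black to move; king on a3.
In check: no.
Legal moves: Qxg8, Qf8, Qd8, Qc8, Qb8, Qa8, Qf7, Qe7, Qd7, Qg6, Qe6, Qc6+, Qh5, Qxe5+, Qb5, Qa4, Ka4, Ka2, g2, e1=Q+, e1=R, e1=B+, e1=N.
Count: 23.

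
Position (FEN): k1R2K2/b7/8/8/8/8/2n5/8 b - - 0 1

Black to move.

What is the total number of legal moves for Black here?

2

Black to move; king on a8.
In check: yes, from the white rook on c8.
Legal moves: Kb7, Bb8.
Count: 2.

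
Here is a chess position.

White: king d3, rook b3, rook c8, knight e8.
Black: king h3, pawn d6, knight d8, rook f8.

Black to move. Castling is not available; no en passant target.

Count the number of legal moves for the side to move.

20

Black to move; king on h3.
In check: no.
Legal moves: Rh8, Rg8, Rxe8, Rf7, Rf6, Rf5, Rf4, Rf3+, Rf2, Rf1, Nf7, Nb7, Ne6, Nc6, Kh4, Kg4, Kg3, Kh2, Kg2, d5.
Count: 20.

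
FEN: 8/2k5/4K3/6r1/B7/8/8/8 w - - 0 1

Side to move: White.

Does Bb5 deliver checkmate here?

After Bb5: black king on c7; in check: no.
Black is not in check, so this cannot be checkmate.

no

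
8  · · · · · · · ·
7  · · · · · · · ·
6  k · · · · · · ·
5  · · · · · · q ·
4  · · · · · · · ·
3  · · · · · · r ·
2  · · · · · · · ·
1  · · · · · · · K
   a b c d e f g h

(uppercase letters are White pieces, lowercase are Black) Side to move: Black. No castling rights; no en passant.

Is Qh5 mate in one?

After Qh5: white king on h1; in check: yes, from the black queen on h5.
King squares — g1: attacked by Rg3; g2: attacked by Rg3; h2: attacked by Qh5.
White has no legal moves → checkmate.

yes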